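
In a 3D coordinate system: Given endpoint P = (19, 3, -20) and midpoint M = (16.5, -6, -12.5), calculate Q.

Q = 2M - P
  = (2·16.5 - 19, 2·(-6) - 3, 2·(-12.5) - (-20))
  = (33 - 19, -12 - 3, -25 + 20)
  = (14, -15, -5)

(14, -15, -5)


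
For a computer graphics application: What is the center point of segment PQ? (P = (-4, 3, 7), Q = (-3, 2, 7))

M = ((x₁+x₂)/2, (y₁+y₂)/2, (z₁+z₂)/2)
  = ((-4 - 3)/2, (3 + 2)/2, (7 + 7)/2)
  = (-7/2, 5/2, 14/2)
  = (-3.5, 2.5, 7)

(-3.5, 2.5, 7)


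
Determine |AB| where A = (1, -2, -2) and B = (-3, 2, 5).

d = √[(x₂-x₁)² + (y₂-y₁)² + (z₂-z₁)²]
  = √[(-4)² + 4² + 7²]
  = √[16 + 16 + 49]
  = √81
  ≈ 9

9


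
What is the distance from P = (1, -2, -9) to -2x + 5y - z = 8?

distance = |a·x₀ + b·y₀ + c·z₀ - d| / √(a² + b² + c²)
  = |(-2)·1 + 5·(-2) + (-1)·(-9) - 8| / √((-2)² + 5² + (-1)²)
  = |-2 - 10 + 9 - 8| / √(4 + 25 + 1)
  = |-11| / √30
  = 11 / 5.477
  ≈ 2.008

2.008


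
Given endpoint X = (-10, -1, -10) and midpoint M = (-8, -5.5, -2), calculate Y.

Y = 2M - X
  = (2·(-8) - (-10), 2·(-5.5) - (-1), 2·(-2) - (-10))
  = (-16 + 10, -11 + 1, -4 + 10)
  = (-6, -10, 6)

(-6, -10, 6)


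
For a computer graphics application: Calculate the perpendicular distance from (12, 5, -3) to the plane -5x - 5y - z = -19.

distance = |a·x₀ + b·y₀ + c·z₀ - d| / √(a² + b² + c²)
  = |(-5)·12 + (-5)·5 + (-1)·(-3) - (-19)| / √((-5)² + (-5)² + (-1)²)
  = |-60 - 25 + 3 + 19| / √(25 + 25 + 1)
  = |-63| / √51
  = 63 / 7.141
  ≈ 8.822

8.822


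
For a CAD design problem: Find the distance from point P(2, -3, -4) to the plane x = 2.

distance = |a·x₀ + b·y₀ + c·z₀ - d| / √(a² + b² + c²)
  = |1·2 + 0·(-3) + 0·(-4) - 2| / √(1² + 0² + 0²)
  = |2 + 0 + 0 - 2| / √(1 + 0 + 0)
  = |0| / √1
  = 0 / 1
  ≈ 0

0


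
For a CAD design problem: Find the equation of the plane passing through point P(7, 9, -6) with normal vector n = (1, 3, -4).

The plane through P with normal n = (a, b, c) satisfies n·(r - P) = 0,
i.e. ax + by + cz = a·x₀ + b·y₀ + c·z₀.
d = 1·7 + 3·9 + (-4)·(-6)
  = 7 + 27 + 24
  = 58
Equation: x + 3y - 4z = 58

x + 3y - 4z = 58


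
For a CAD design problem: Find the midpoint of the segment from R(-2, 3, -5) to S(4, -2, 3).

M = ((x₁+x₂)/2, (y₁+y₂)/2, (z₁+z₂)/2)
  = ((-2 + 4)/2, (3 - 2)/2, (-5 + 3)/2)
  = (2/2, 1/2, -2/2)
  = (1, 0.5, -1)

(1, 0.5, -1)


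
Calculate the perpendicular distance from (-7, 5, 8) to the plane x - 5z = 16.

distance = |a·x₀ + b·y₀ + c·z₀ - d| / √(a² + b² + c²)
  = |1·(-7) + 0·5 + (-5)·8 - 16| / √(1² + 0² + (-5)²)
  = |-7 + 0 - 40 - 16| / √(1 + 0 + 25)
  = |-63| / √26
  = 63 / 5.099
  ≈ 12.36

12.36


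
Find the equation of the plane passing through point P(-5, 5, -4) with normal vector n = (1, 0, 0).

The plane through P with normal n = (a, b, c) satisfies n·(r - P) = 0,
i.e. ax + by + cz = a·x₀ + b·y₀ + c·z₀.
d = 1·(-5) + 0·5 + 0·(-4)
  = -5 + 0 + 0
  = -5
Equation: x = -5

x = -5


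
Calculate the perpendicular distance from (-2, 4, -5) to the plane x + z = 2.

distance = |a·x₀ + b·y₀ + c·z₀ - d| / √(a² + b² + c²)
  = |1·(-2) + 0·4 + 1·(-5) - 2| / √(1² + 0² + 1²)
  = |-2 + 0 - 5 - 2| / √(1 + 0 + 1)
  = |-9| / √2
  = 9 / 1.414
  ≈ 6.364

6.364


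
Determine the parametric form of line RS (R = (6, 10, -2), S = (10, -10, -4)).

Direction vector d = S - R = (10 - 6, -10 - 10, -4 + 2) = (4, -20, -2)
Parametric form r = R + t·d:
x = 6 + 4t, y = 10 - 20t, z = -2 - 2t

x = 6 + 4t, y = 10 - 20t, z = -2 - 2t


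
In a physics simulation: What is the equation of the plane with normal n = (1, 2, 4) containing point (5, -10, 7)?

The plane through P with normal n = (a, b, c) satisfies n·(r - P) = 0,
i.e. ax + by + cz = a·x₀ + b·y₀ + c·z₀.
d = 1·5 + 2·(-10) + 4·7
  = 5 - 20 + 28
  = 13
Equation: x + 2y + 4z = 13

x + 2y + 4z = 13


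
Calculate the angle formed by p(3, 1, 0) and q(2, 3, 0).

p·q = 3·2 + 1·3 + 0·0 = 6 + 3 + 0 = 9
|p| = √(3² + 1² + 0²) = √10 ≈ 3.162
|q| = √(2² + 3² + 0²) = √13 ≈ 3.606
cos θ = (p·q)/(|p||q|) = 9/(3.162·3.606) ≈ 0.7894
θ = arccos(0.7894) ≈ 37.87°

37.87°


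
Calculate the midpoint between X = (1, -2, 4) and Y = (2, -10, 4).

M = ((x₁+x₂)/2, (y₁+y₂)/2, (z₁+z₂)/2)
  = ((1 + 2)/2, (-2 - 10)/2, (4 + 4)/2)
  = (3/2, -12/2, 8/2)
  = (1.5, -6, 4)

(1.5, -6, 4)


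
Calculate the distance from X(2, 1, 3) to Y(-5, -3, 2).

d = √[(x₂-x₁)² + (y₂-y₁)² + (z₂-z₁)²]
  = √[(-7)² + (-4)² + (-1)²]
  = √[49 + 16 + 1]
  = √66
  ≈ 8.124

8.124


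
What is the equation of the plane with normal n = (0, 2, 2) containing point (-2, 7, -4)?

The plane through P with normal n = (a, b, c) satisfies n·(r - P) = 0,
i.e. ax + by + cz = a·x₀ + b·y₀ + c·z₀.
d = 0·(-2) + 2·7 + 2·(-4)
  = 0 + 14 - 8
  = 6
Equation: 2y + 2z = 6

2y + 2z = 6


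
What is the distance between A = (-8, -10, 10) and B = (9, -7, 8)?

d = √[(x₂-x₁)² + (y₂-y₁)² + (z₂-z₁)²]
  = √[17² + 3² + (-2)²]
  = √[289 + 9 + 4]
  = √302
  ≈ 17.38

17.38


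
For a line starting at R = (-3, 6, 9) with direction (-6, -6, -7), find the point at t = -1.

P(t) = R + t·d
  = (-3 + (-6)·(-1), 6 + (-6)·(-1), 9 + (-7)·(-1))
  = (-3 + 6, 6 + 6, 9 + 7)
  = (3, 12, 16)

(3, 12, 16)


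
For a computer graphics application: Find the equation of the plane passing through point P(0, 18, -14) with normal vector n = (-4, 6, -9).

The plane through P with normal n = (a, b, c) satisfies n·(r - P) = 0,
i.e. ax + by + cz = a·x₀ + b·y₀ + c·z₀.
d = (-4)·0 + 6·18 + (-9)·(-14)
  = 0 + 108 + 126
  = 234
Equation: -4x + 6y - 9z = 234

-4x + 6y - 9z = 234


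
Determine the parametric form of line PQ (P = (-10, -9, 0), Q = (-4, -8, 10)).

Direction vector d = Q - P = (-4 + 10, -8 + 9, 10 + 0) = (6, 1, 10)
Parametric form r = P + t·d:
x = -10 + 6t, y = -9 + t, z = 0 + 10t

x = -10 + 6t, y = -9 + t, z = 0 + 10t


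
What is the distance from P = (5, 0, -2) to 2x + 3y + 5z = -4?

distance = |a·x₀ + b·y₀ + c·z₀ - d| / √(a² + b² + c²)
  = |2·5 + 3·0 + 5·(-2) - (-4)| / √(2² + 3² + 5²)
  = |10 + 0 - 10 + 4| / √(4 + 9 + 25)
  = |4| / √38
  = 4 / 6.164
  ≈ 0.6489

0.6489


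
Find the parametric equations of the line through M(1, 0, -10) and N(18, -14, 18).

Direction vector d = N - M = (18 - 1, -14 + 0, 18 + 10) = (17, -14, 28)
Parametric form r = M + t·d:
x = 1 + 17t, y = 0 - 14t, z = -10 + 28t

x = 1 + 17t, y = 0 - 14t, z = -10 + 28t


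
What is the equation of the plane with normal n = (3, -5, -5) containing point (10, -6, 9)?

The plane through P with normal n = (a, b, c) satisfies n·(r - P) = 0,
i.e. ax + by + cz = a·x₀ + b·y₀ + c·z₀.
d = 3·10 + (-5)·(-6) + (-5)·9
  = 30 + 30 - 45
  = 15
Equation: 3x - 5y - 5z = 15

3x - 5y - 5z = 15


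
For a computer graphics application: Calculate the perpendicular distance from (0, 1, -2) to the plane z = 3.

distance = |a·x₀ + b·y₀ + c·z₀ - d| / √(a² + b² + c²)
  = |0·0 + 0·1 + 1·(-2) - 3| / √(0² + 0² + 1²)
  = |0 + 0 - 2 - 3| / √(0 + 0 + 1)
  = |-5| / √1
  = 5 / 1
  ≈ 5

5


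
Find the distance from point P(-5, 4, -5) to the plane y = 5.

distance = |a·x₀ + b·y₀ + c·z₀ - d| / √(a² + b² + c²)
  = |0·(-5) + 1·4 + 0·(-5) - 5| / √(0² + 1² + 0²)
  = |0 + 4 + 0 - 5| / √(0 + 1 + 0)
  = |-1| / √1
  = 1 / 1
  ≈ 1

1


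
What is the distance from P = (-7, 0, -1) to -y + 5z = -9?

distance = |a·x₀ + b·y₀ + c·z₀ - d| / √(a² + b² + c²)
  = |0·(-7) + (-1)·0 + 5·(-1) - (-9)| / √(0² + (-1)² + 5²)
  = |0 + 0 - 5 + 9| / √(0 + 1 + 25)
  = |4| / √26
  = 4 / 5.099
  ≈ 0.7845

0.7845


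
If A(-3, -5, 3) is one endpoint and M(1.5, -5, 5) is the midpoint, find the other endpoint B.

B = 2M - A
  = (2·1.5 - (-3), 2·(-5) - (-5), 2·5 - 3)
  = (3 + 3, -10 + 5, 10 - 3)
  = (6, -5, 7)

(6, -5, 7)


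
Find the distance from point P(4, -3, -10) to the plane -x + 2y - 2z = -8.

distance = |a·x₀ + b·y₀ + c·z₀ - d| / √(a² + b² + c²)
  = |(-1)·4 + 2·(-3) + (-2)·(-10) - (-8)| / √((-1)² + 2² + (-2)²)
  = |-4 - 6 + 20 + 8| / √(1 + 4 + 4)
  = |18| / √9
  = 18 / 3
  ≈ 6

6


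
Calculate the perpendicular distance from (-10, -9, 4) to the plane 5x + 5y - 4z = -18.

distance = |a·x₀ + b·y₀ + c·z₀ - d| / √(a² + b² + c²)
  = |5·(-10) + 5·(-9) + (-4)·4 - (-18)| / √(5² + 5² + (-4)²)
  = |-50 - 45 - 16 + 18| / √(25 + 25 + 16)
  = |-93| / √66
  = 93 / 8.124
  ≈ 11.45

11.45


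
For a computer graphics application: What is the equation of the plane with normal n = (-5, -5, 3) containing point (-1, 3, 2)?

The plane through P with normal n = (a, b, c) satisfies n·(r - P) = 0,
i.e. ax + by + cz = a·x₀ + b·y₀ + c·z₀.
d = (-5)·(-1) + (-5)·3 + 3·2
  = 5 - 15 + 6
  = -4
Equation: -5x - 5y + 3z = -4

-5x - 5y + 3z = -4


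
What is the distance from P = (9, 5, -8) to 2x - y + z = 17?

distance = |a·x₀ + b·y₀ + c·z₀ - d| / √(a² + b² + c²)
  = |2·9 + (-1)·5 + 1·(-8) - 17| / √(2² + (-1)² + 1²)
  = |18 - 5 - 8 - 17| / √(4 + 1 + 1)
  = |-12| / √6
  = 12 / 2.449
  ≈ 4.899

4.899


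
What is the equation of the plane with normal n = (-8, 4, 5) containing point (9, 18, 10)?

The plane through P with normal n = (a, b, c) satisfies n·(r - P) = 0,
i.e. ax + by + cz = a·x₀ + b·y₀ + c·z₀.
d = (-8)·9 + 4·18 + 5·10
  = -72 + 72 + 50
  = 50
Equation: -8x + 4y + 5z = 50

-8x + 4y + 5z = 50


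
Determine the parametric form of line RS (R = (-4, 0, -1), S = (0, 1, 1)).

Direction vector d = S - R = (0 + 4, 1 + 0, 1 + 1) = (4, 1, 2)
Parametric form r = R + t·d:
x = -4 + 4t, y = 0 + t, z = -1 + 2t

x = -4 + 4t, y = 0 + t, z = -1 + 2t


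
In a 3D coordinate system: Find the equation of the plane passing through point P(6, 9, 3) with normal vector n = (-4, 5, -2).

The plane through P with normal n = (a, b, c) satisfies n·(r - P) = 0,
i.e. ax + by + cz = a·x₀ + b·y₀ + c·z₀.
d = (-4)·6 + 5·9 + (-2)·3
  = -24 + 45 - 6
  = 15
Equation: -4x + 5y - 2z = 15

-4x + 5y - 2z = 15


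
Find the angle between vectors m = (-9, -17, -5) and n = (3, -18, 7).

m·n = (-9)·3 + (-17)·(-18) + (-5)·7 = -27 + 306 - 35 = 244
|m| = √((-9)² + (-17)² + (-5)²) = √395 ≈ 19.87
|n| = √(3² + (-18)² + 7²) = √382 ≈ 19.54
cos θ = (m·n)/(|m||n|) = 244/(19.87·19.54) ≈ 0.6281
θ = arccos(0.6281) ≈ 51.09°

51.09°


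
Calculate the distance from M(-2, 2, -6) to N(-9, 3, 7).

d = √[(x₂-x₁)² + (y₂-y₁)² + (z₂-z₁)²]
  = √[(-7)² + 1² + 13²]
  = √[49 + 1 + 169]
  = √219
  ≈ 14.8

14.8


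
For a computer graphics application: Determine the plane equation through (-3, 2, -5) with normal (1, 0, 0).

The plane through P with normal n = (a, b, c) satisfies n·(r - P) = 0,
i.e. ax + by + cz = a·x₀ + b·y₀ + c·z₀.
d = 1·(-3) + 0·2 + 0·(-5)
  = -3 + 0 + 0
  = -3
Equation: x = -3

x = -3


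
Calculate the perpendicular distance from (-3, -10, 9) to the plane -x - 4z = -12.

distance = |a·x₀ + b·y₀ + c·z₀ - d| / √(a² + b² + c²)
  = |(-1)·(-3) + 0·(-10) + (-4)·9 - (-12)| / √((-1)² + 0² + (-4)²)
  = |3 + 0 - 36 + 12| / √(1 + 0 + 16)
  = |-21| / √17
  = 21 / 4.123
  ≈ 5.093

5.093


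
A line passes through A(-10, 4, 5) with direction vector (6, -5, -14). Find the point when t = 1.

P(t) = A + t·d
  = (-10 + 6·1, 4 + (-5)·1, 5 + (-14)·1)
  = (-10 + 6, 4 - 5, 5 - 14)
  = (-4, -1, -9)

(-4, -1, -9)


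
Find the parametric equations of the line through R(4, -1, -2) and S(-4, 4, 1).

Direction vector d = S - R = (-4 - 4, 4 + 1, 1 + 2) = (-8, 5, 3)
Parametric form r = R + t·d:
x = 4 - 8t, y = -1 + 5t, z = -2 + 3t

x = 4 - 8t, y = -1 + 5t, z = -2 + 3t


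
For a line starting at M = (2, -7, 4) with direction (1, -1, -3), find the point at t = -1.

P(t) = M + t·d
  = (2 + 1·(-1), -7 + (-1)·(-1), 4 + (-3)·(-1))
  = (2 - 1, -7 + 1, 4 + 3)
  = (1, -6, 7)

(1, -6, 7)


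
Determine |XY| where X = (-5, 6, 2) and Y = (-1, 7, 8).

d = √[(x₂-x₁)² + (y₂-y₁)² + (z₂-z₁)²]
  = √[4² + 1² + 6²]
  = √[16 + 1 + 36]
  = √53
  ≈ 7.28

7.28


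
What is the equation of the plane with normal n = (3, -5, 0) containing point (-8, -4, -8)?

The plane through P with normal n = (a, b, c) satisfies n·(r - P) = 0,
i.e. ax + by + cz = a·x₀ + b·y₀ + c·z₀.
d = 3·(-8) + (-5)·(-4) + 0·(-8)
  = -24 + 20 + 0
  = -4
Equation: 3x - 5y = -4

3x - 5y = -4


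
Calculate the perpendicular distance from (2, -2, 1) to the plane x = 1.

distance = |a·x₀ + b·y₀ + c·z₀ - d| / √(a² + b² + c²)
  = |1·2 + 0·(-2) + 0·1 - 1| / √(1² + 0² + 0²)
  = |2 + 0 + 0 - 1| / √(1 + 0 + 0)
  = |1| / √1
  = 1 / 1
  ≈ 1

1


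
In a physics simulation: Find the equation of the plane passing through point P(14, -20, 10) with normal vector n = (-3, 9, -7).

The plane through P with normal n = (a, b, c) satisfies n·(r - P) = 0,
i.e. ax + by + cz = a·x₀ + b·y₀ + c·z₀.
d = (-3)·14 + 9·(-20) + (-7)·10
  = -42 - 180 - 70
  = -292
Equation: -3x + 9y - 7z = -292

-3x + 9y - 7z = -292


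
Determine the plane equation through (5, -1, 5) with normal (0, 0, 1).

The plane through P with normal n = (a, b, c) satisfies n·(r - P) = 0,
i.e. ax + by + cz = a·x₀ + b·y₀ + c·z₀.
d = 0·5 + 0·(-1) + 1·5
  = 0 + 0 + 5
  = 5
Equation: z = 5

z = 5


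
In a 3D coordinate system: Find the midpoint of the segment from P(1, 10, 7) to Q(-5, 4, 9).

M = ((x₁+x₂)/2, (y₁+y₂)/2, (z₁+z₂)/2)
  = ((1 - 5)/2, (10 + 4)/2, (7 + 9)/2)
  = (-4/2, 14/2, 16/2)
  = (-2, 7, 8)

(-2, 7, 8)


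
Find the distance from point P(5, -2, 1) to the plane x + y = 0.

distance = |a·x₀ + b·y₀ + c·z₀ - d| / √(a² + b² + c²)
  = |1·5 + 1·(-2) + 0·1 - 0| / √(1² + 1² + 0²)
  = |5 - 2 + 0 + 0| / √(1 + 1 + 0)
  = |3| / √2
  = 3 / 1.414
  ≈ 2.121

2.121


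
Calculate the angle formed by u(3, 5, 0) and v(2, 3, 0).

u·v = 3·2 + 5·3 + 0·0 = 6 + 15 + 0 = 21
|u| = √(3² + 5² + 0²) = √34 ≈ 5.831
|v| = √(2² + 3² + 0²) = √13 ≈ 3.606
cos θ = (u·v)/(|u||v|) = 21/(5.831·3.606) ≈ 0.9989
θ = arccos(0.9989) ≈ 2.726°

2.726°


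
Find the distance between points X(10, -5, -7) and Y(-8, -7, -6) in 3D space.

d = √[(x₂-x₁)² + (y₂-y₁)² + (z₂-z₁)²]
  = √[(-18)² + (-2)² + 1²]
  = √[324 + 4 + 1]
  = √329
  ≈ 18.14

18.14


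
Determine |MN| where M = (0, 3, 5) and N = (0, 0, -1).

d = √[(x₂-x₁)² + (y₂-y₁)² + (z₂-z₁)²]
  = √[0² + (-3)² + (-6)²]
  = √[0 + 9 + 36]
  = √45
  ≈ 6.708

6.708


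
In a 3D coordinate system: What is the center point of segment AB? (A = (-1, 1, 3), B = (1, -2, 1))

M = ((x₁+x₂)/2, (y₁+y₂)/2, (z₁+z₂)/2)
  = ((-1 + 1)/2, (1 - 2)/2, (3 + 1)/2)
  = (0/2, -1/2, 4/2)
  = (0, -0.5, 2)

(0, -0.5, 2)


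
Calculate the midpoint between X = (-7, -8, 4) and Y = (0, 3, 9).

M = ((x₁+x₂)/2, (y₁+y₂)/2, (z₁+z₂)/2)
  = ((-7 + 0)/2, (-8 + 3)/2, (4 + 9)/2)
  = (-7/2, -5/2, 13/2)
  = (-3.5, -2.5, 6.5)

(-3.5, -2.5, 6.5)


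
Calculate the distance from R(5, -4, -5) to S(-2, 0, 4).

d = √[(x₂-x₁)² + (y₂-y₁)² + (z₂-z₁)²]
  = √[(-7)² + 4² + 9²]
  = √[49 + 16 + 81]
  = √146
  ≈ 12.08

12.08


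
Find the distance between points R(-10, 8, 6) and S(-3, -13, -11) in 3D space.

d = √[(x₂-x₁)² + (y₂-y₁)² + (z₂-z₁)²]
  = √[7² + (-21)² + (-17)²]
  = √[49 + 441 + 289]
  = √779
  ≈ 27.91

27.91


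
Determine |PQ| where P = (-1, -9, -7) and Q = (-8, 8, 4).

d = √[(x₂-x₁)² + (y₂-y₁)² + (z₂-z₁)²]
  = √[(-7)² + 17² + 11²]
  = √[49 + 289 + 121]
  = √459
  ≈ 21.42

21.42


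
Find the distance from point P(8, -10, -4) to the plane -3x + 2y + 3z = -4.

distance = |a·x₀ + b·y₀ + c·z₀ - d| / √(a² + b² + c²)
  = |(-3)·8 + 2·(-10) + 3·(-4) - (-4)| / √((-3)² + 2² + 3²)
  = |-24 - 20 - 12 + 4| / √(9 + 4 + 9)
  = |-52| / √22
  = 52 / 4.69
  ≈ 11.09

11.09


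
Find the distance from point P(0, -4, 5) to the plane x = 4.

distance = |a·x₀ + b·y₀ + c·z₀ - d| / √(a² + b² + c²)
  = |1·0 + 0·(-4) + 0·5 - 4| / √(1² + 0² + 0²)
  = |0 + 0 + 0 - 4| / √(1 + 0 + 0)
  = |-4| / √1
  = 4 / 1
  ≈ 4

4


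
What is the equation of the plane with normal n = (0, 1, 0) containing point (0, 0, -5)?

The plane through P with normal n = (a, b, c) satisfies n·(r - P) = 0,
i.e. ax + by + cz = a·x₀ + b·y₀ + c·z₀.
d = 0·0 + 1·0 + 0·(-5)
  = 0 + 0 + 0
  = 0
Equation: y = 0

y = 0


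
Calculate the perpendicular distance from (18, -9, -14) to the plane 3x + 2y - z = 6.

distance = |a·x₀ + b·y₀ + c·z₀ - d| / √(a² + b² + c²)
  = |3·18 + 2·(-9) + (-1)·(-14) - 6| / √(3² + 2² + (-1)²)
  = |54 - 18 + 14 - 6| / √(9 + 4 + 1)
  = |44| / √14
  = 44 / 3.742
  ≈ 11.76

11.76


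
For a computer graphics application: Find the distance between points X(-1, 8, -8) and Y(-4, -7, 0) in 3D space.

d = √[(x₂-x₁)² + (y₂-y₁)² + (z₂-z₁)²]
  = √[(-3)² + (-15)² + 8²]
  = √[9 + 225 + 64]
  = √298
  ≈ 17.26

17.26


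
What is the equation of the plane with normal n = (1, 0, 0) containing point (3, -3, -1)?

The plane through P with normal n = (a, b, c) satisfies n·(r - P) = 0,
i.e. ax + by + cz = a·x₀ + b·y₀ + c·z₀.
d = 1·3 + 0·(-3) + 0·(-1)
  = 3 + 0 + 0
  = 3
Equation: x = 3

x = 3


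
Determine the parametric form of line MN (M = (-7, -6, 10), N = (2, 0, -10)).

Direction vector d = N - M = (2 + 7, 0 + 6, -10 - 10) = (9, 6, -20)
Parametric form r = M + t·d:
x = -7 + 9t, y = -6 + 6t, z = 10 - 20t

x = -7 + 9t, y = -6 + 6t, z = 10 - 20t


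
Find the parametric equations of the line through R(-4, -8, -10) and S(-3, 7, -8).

Direction vector d = S - R = (-3 + 4, 7 + 8, -8 + 10) = (1, 15, 2)
Parametric form r = R + t·d:
x = -4 + t, y = -8 + 15t, z = -10 + 2t

x = -4 + t, y = -8 + 15t, z = -10 + 2t


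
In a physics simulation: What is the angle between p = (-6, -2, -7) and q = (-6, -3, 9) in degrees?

p·q = (-6)·(-6) + (-2)·(-3) + (-7)·9 = 36 + 6 - 63 = -21
|p| = √((-6)² + (-2)² + (-7)²) = √89 ≈ 9.434
|q| = √((-6)² + (-3)² + 9²) = √126 ≈ 11.22
cos θ = (p·q)/(|p||q|) = -21/(9.434·11.22) ≈ -0.1983
θ = arccos(-0.1983) ≈ 101.4°

101.4°


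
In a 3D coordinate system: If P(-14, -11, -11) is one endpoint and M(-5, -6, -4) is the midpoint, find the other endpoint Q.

Q = 2M - P
  = (2·(-5) - (-14), 2·(-6) - (-11), 2·(-4) - (-11))
  = (-10 + 14, -12 + 11, -8 + 11)
  = (4, -1, 3)

(4, -1, 3)


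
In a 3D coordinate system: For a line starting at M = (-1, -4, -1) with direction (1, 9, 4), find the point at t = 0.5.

P(t) = M + t·d
  = (-1 + 1·0.5, -4 + 9·0.5, -1 + 4·0.5)
  = (-1 + 0.5, -4 + 4.5, -1 + 2)
  = (-0.5, 0.5, 1)

(-0.5, 0.5, 1)


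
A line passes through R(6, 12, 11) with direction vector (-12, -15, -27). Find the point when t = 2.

P(t) = R + t·d
  = (6 + (-12)·2, 12 + (-15)·2, 11 + (-27)·2)
  = (6 - 24, 12 - 30, 11 - 54)
  = (-18, -18, -43)

(-18, -18, -43)


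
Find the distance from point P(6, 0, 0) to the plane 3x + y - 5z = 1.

distance = |a·x₀ + b·y₀ + c·z₀ - d| / √(a² + b² + c²)
  = |3·6 + 1·0 + (-5)·0 - 1| / √(3² + 1² + (-5)²)
  = |18 + 0 + 0 - 1| / √(9 + 1 + 25)
  = |17| / √35
  = 17 / 5.916
  ≈ 2.874

2.874


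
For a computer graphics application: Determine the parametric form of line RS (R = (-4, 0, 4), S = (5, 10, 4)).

Direction vector d = S - R = (5 + 4, 10 + 0, 4 - 4) = (9, 10, 0)
Parametric form r = R + t·d:
x = -4 + 9t, y = 0 + 10t, z = 4

x = -4 + 9t, y = 0 + 10t, z = 4


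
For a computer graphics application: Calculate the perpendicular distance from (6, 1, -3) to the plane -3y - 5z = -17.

distance = |a·x₀ + b·y₀ + c·z₀ - d| / √(a² + b² + c²)
  = |0·6 + (-3)·1 + (-5)·(-3) - (-17)| / √(0² + (-3)² + (-5)²)
  = |0 - 3 + 15 + 17| / √(0 + 9 + 25)
  = |29| / √34
  = 29 / 5.831
  ≈ 4.973

4.973


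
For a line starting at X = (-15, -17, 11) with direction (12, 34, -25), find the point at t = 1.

P(t) = X + t·d
  = (-15 + 12·1, -17 + 34·1, 11 + (-25)·1)
  = (-15 + 12, -17 + 34, 11 - 25)
  = (-3, 17, -14)

(-3, 17, -14)


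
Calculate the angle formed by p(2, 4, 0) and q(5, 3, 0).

p·q = 2·5 + 4·3 + 0·0 = 10 + 12 + 0 = 22
|p| = √(2² + 4² + 0²) = √20 ≈ 4.472
|q| = √(5² + 3² + 0²) = √34 ≈ 5.831
cos θ = (p·q)/(|p||q|) = 22/(4.472·5.831) ≈ 0.8437
θ = arccos(0.8437) ≈ 32.47°

32.47°


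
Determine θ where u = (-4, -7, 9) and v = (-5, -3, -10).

u·v = (-4)·(-5) + (-7)·(-3) + 9·(-10) = 20 + 21 - 90 = -49
|u| = √((-4)² + (-7)² + 9²) = √146 ≈ 12.08
|v| = √((-5)² + (-3)² + (-10)²) = √134 ≈ 11.58
cos θ = (u·v)/(|u||v|) = -49/(12.08·11.58) ≈ -0.3503
θ = arccos(-0.3503) ≈ 110.5°

110.5°


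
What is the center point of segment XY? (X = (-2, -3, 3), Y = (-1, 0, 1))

M = ((x₁+x₂)/2, (y₁+y₂)/2, (z₁+z₂)/2)
  = ((-2 - 1)/2, (-3 + 0)/2, (3 + 1)/2)
  = (-3/2, -3/2, 4/2)
  = (-1.5, -1.5, 2)

(-1.5, -1.5, 2)


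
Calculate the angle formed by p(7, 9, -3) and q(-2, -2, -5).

p·q = 7·(-2) + 9·(-2) + (-3)·(-5) = -14 - 18 + 15 = -17
|p| = √(7² + 9² + (-3)²) = √139 ≈ 11.79
|q| = √((-2)² + (-2)² + (-5)²) = √33 ≈ 5.745
cos θ = (p·q)/(|p||q|) = -17/(11.79·5.745) ≈ -0.251
θ = arccos(-0.251) ≈ 104.5°

104.5°


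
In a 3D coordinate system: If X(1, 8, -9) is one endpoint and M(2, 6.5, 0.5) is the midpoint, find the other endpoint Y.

Y = 2M - X
  = (2·2 - 1, 2·6.5 - 8, 2·0.5 - (-9))
  = (4 - 1, 13 - 8, 1 + 9)
  = (3, 5, 10)

(3, 5, 10)


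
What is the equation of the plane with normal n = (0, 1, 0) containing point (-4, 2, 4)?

The plane through P with normal n = (a, b, c) satisfies n·(r - P) = 0,
i.e. ax + by + cz = a·x₀ + b·y₀ + c·z₀.
d = 0·(-4) + 1·2 + 0·4
  = 0 + 2 + 0
  = 2
Equation: y = 2

y = 2


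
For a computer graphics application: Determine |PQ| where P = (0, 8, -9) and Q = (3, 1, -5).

d = √[(x₂-x₁)² + (y₂-y₁)² + (z₂-z₁)²]
  = √[3² + (-7)² + 4²]
  = √[9 + 49 + 16]
  = √74
  ≈ 8.602

8.602


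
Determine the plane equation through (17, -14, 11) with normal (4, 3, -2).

The plane through P with normal n = (a, b, c) satisfies n·(r - P) = 0,
i.e. ax + by + cz = a·x₀ + b·y₀ + c·z₀.
d = 4·17 + 3·(-14) + (-2)·11
  = 68 - 42 - 22
  = 4
Equation: 4x + 3y - 2z = 4

4x + 3y - 2z = 4


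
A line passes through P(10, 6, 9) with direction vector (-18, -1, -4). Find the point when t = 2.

P(t) = P + t·d
  = (10 + (-18)·2, 6 + (-1)·2, 9 + (-4)·2)
  = (10 - 36, 6 - 2, 9 - 8)
  = (-26, 4, 1)

(-26, 4, 1)


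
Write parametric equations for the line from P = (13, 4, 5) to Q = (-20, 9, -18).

Direction vector d = Q - P = (-20 - 13, 9 - 4, -18 - 5) = (-33, 5, -23)
Parametric form r = P + t·d:
x = 13 - 33t, y = 4 + 5t, z = 5 - 23t

x = 13 - 33t, y = 4 + 5t, z = 5 - 23t


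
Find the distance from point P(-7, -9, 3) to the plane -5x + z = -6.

distance = |a·x₀ + b·y₀ + c·z₀ - d| / √(a² + b² + c²)
  = |(-5)·(-7) + 0·(-9) + 1·3 - (-6)| / √((-5)² + 0² + 1²)
  = |35 + 0 + 3 + 6| / √(25 + 0 + 1)
  = |44| / √26
  = 44 / 5.099
  ≈ 8.629

8.629


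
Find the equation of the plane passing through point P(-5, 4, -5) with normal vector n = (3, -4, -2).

The plane through P with normal n = (a, b, c) satisfies n·(r - P) = 0,
i.e. ax + by + cz = a·x₀ + b·y₀ + c·z₀.
d = 3·(-5) + (-4)·4 + (-2)·(-5)
  = -15 - 16 + 10
  = -21
Equation: 3x - 4y - 2z = -21

3x - 4y - 2z = -21


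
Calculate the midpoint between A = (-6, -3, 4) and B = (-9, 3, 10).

M = ((x₁+x₂)/2, (y₁+y₂)/2, (z₁+z₂)/2)
  = ((-6 - 9)/2, (-3 + 3)/2, (4 + 10)/2)
  = (-15/2, 0/2, 14/2)
  = (-7.5, 0, 7)

(-7.5, 0, 7)


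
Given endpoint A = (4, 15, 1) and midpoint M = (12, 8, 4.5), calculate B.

B = 2M - A
  = (2·12 - 4, 2·8 - 15, 2·4.5 - 1)
  = (24 - 4, 16 - 15, 9 - 1)
  = (20, 1, 8)

(20, 1, 8)


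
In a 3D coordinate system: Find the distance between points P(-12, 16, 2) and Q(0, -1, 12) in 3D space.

d = √[(x₂-x₁)² + (y₂-y₁)² + (z₂-z₁)²]
  = √[12² + (-17)² + 10²]
  = √[144 + 289 + 100]
  = √533
  ≈ 23.09

23.09


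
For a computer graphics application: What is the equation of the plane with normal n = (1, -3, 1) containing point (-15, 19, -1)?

The plane through P with normal n = (a, b, c) satisfies n·(r - P) = 0,
i.e. ax + by + cz = a·x₀ + b·y₀ + c·z₀.
d = 1·(-15) + (-3)·19 + 1·(-1)
  = -15 - 57 - 1
  = -73
Equation: x - 3y + z = -73

x - 3y + z = -73


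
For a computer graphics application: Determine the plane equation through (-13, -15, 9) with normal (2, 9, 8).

The plane through P with normal n = (a, b, c) satisfies n·(r - P) = 0,
i.e. ax + by + cz = a·x₀ + b·y₀ + c·z₀.
d = 2·(-13) + 9·(-15) + 8·9
  = -26 - 135 + 72
  = -89
Equation: 2x + 9y + 8z = -89

2x + 9y + 8z = -89


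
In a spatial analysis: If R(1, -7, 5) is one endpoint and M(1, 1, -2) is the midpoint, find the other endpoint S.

S = 2M - R
  = (2·1 - 1, 2·1 - (-7), 2·(-2) - 5)
  = (2 - 1, 2 + 7, -4 - 5)
  = (1, 9, -9)

(1, 9, -9)


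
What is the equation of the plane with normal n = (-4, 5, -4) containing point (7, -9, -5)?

The plane through P with normal n = (a, b, c) satisfies n·(r - P) = 0,
i.e. ax + by + cz = a·x₀ + b·y₀ + c·z₀.
d = (-4)·7 + 5·(-9) + (-4)·(-5)
  = -28 - 45 + 20
  = -53
Equation: -4x + 5y - 4z = -53

-4x + 5y - 4z = -53


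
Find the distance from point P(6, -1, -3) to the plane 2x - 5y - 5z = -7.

distance = |a·x₀ + b·y₀ + c·z₀ - d| / √(a² + b² + c²)
  = |2·6 + (-5)·(-1) + (-5)·(-3) - (-7)| / √(2² + (-5)² + (-5)²)
  = |12 + 5 + 15 + 7| / √(4 + 25 + 25)
  = |39| / √54
  = 39 / 7.348
  ≈ 5.307

5.307


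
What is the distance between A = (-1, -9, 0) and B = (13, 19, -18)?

d = √[(x₂-x₁)² + (y₂-y₁)² + (z₂-z₁)²]
  = √[14² + 28² + (-18)²]
  = √[196 + 784 + 324]
  = √1304
  ≈ 36.11

36.11


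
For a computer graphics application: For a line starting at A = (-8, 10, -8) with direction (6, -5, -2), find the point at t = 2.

P(t) = A + t·d
  = (-8 + 6·2, 10 + (-5)·2, -8 + (-2)·2)
  = (-8 + 12, 10 - 10, -8 - 4)
  = (4, 0, -12)

(4, 0, -12)


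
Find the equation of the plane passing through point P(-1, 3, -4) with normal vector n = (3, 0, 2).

The plane through P with normal n = (a, b, c) satisfies n·(r - P) = 0,
i.e. ax + by + cz = a·x₀ + b·y₀ + c·z₀.
d = 3·(-1) + 0·3 + 2·(-4)
  = -3 + 0 - 8
  = -11
Equation: 3x + 2z = -11

3x + 2z = -11


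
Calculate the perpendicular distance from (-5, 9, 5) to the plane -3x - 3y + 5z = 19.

distance = |a·x₀ + b·y₀ + c·z₀ - d| / √(a² + b² + c²)
  = |(-3)·(-5) + (-3)·9 + 5·5 - 19| / √((-3)² + (-3)² + 5²)
  = |15 - 27 + 25 - 19| / √(9 + 9 + 25)
  = |-6| / √43
  = 6 / 6.557
  ≈ 0.915

0.915


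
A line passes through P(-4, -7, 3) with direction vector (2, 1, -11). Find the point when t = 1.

P(t) = P + t·d
  = (-4 + 2·1, -7 + 1·1, 3 + (-11)·1)
  = (-4 + 2, -7 + 1, 3 - 11)
  = (-2, -6, -8)

(-2, -6, -8)


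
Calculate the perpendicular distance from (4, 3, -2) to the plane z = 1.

distance = |a·x₀ + b·y₀ + c·z₀ - d| / √(a² + b² + c²)
  = |0·4 + 0·3 + 1·(-2) - 1| / √(0² + 0² + 1²)
  = |0 + 0 - 2 - 1| / √(0 + 0 + 1)
  = |-3| / √1
  = 3 / 1
  ≈ 3

3


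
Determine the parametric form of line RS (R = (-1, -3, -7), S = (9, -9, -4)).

Direction vector d = S - R = (9 + 1, -9 + 3, -4 + 7) = (10, -6, 3)
Parametric form r = R + t·d:
x = -1 + 10t, y = -3 - 6t, z = -7 + 3t

x = -1 + 10t, y = -3 - 6t, z = -7 + 3t


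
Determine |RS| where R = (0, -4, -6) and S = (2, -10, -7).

d = √[(x₂-x₁)² + (y₂-y₁)² + (z₂-z₁)²]
  = √[2² + (-6)² + (-1)²]
  = √[4 + 36 + 1]
  = √41
  ≈ 6.403

6.403


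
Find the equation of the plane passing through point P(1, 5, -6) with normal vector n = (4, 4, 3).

The plane through P with normal n = (a, b, c) satisfies n·(r - P) = 0,
i.e. ax + by + cz = a·x₀ + b·y₀ + c·z₀.
d = 4·1 + 4·5 + 3·(-6)
  = 4 + 20 - 18
  = 6
Equation: 4x + 4y + 3z = 6

4x + 4y + 3z = 6


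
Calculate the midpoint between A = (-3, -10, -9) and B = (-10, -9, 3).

M = ((x₁+x₂)/2, (y₁+y₂)/2, (z₁+z₂)/2)
  = ((-3 - 10)/2, (-10 - 9)/2, (-9 + 3)/2)
  = (-13/2, -19/2, -6/2)
  = (-6.5, -9.5, -3)

(-6.5, -9.5, -3)


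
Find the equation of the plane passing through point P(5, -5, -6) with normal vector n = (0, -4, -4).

The plane through P with normal n = (a, b, c) satisfies n·(r - P) = 0,
i.e. ax + by + cz = a·x₀ + b·y₀ + c·z₀.
d = 0·5 + (-4)·(-5) + (-4)·(-6)
  = 0 + 20 + 24
  = 44
Equation: -4y - 4z = 44

-4y - 4z = 44


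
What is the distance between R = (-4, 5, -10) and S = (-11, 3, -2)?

d = √[(x₂-x₁)² + (y₂-y₁)² + (z₂-z₁)²]
  = √[(-7)² + (-2)² + 8²]
  = √[49 + 4 + 64]
  = √117
  ≈ 10.82

10.82


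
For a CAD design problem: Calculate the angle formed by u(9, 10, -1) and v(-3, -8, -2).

u·v = 9·(-3) + 10·(-8) + (-1)·(-2) = -27 - 80 + 2 = -105
|u| = √(9² + 10² + (-1)²) = √182 ≈ 13.49
|v| = √((-3)² + (-8)² + (-2)²) = √77 ≈ 8.775
cos θ = (u·v)/(|u||v|) = -105/(13.49·8.775) ≈ -0.887
θ = arccos(-0.887) ≈ 152.5°

152.5°


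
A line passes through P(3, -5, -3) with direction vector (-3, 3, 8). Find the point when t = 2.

P(t) = P + t·d
  = (3 + (-3)·2, -5 + 3·2, -3 + 8·2)
  = (3 - 6, -5 + 6, -3 + 16)
  = (-3, 1, 13)

(-3, 1, 13)


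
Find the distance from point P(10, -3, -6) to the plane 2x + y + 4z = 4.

distance = |a·x₀ + b·y₀ + c·z₀ - d| / √(a² + b² + c²)
  = |2·10 + 1·(-3) + 4·(-6) - 4| / √(2² + 1² + 4²)
  = |20 - 3 - 24 - 4| / √(4 + 1 + 16)
  = |-11| / √21
  = 11 / 4.583
  ≈ 2.4

2.4


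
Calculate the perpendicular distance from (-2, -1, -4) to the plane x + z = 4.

distance = |a·x₀ + b·y₀ + c·z₀ - d| / √(a² + b² + c²)
  = |1·(-2) + 0·(-1) + 1·(-4) - 4| / √(1² + 0² + 1²)
  = |-2 + 0 - 4 - 4| / √(1 + 0 + 1)
  = |-10| / √2
  = 10 / 1.414
  ≈ 7.071

7.071


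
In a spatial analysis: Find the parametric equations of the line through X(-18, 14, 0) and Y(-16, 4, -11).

Direction vector d = Y - X = (-16 + 18, 4 - 14, -11 + 0) = (2, -10, -11)
Parametric form r = X + t·d:
x = -18 + 2t, y = 14 - 10t, z = 0 - 11t

x = -18 + 2t, y = 14 - 10t, z = 0 - 11t


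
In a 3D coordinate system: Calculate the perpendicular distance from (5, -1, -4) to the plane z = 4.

distance = |a·x₀ + b·y₀ + c·z₀ - d| / √(a² + b² + c²)
  = |0·5 + 0·(-1) + 1·(-4) - 4| / √(0² + 0² + 1²)
  = |0 + 0 - 4 - 4| / √(0 + 0 + 1)
  = |-8| / √1
  = 8 / 1
  ≈ 8

8


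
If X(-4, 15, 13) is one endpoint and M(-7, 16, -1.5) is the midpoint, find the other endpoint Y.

Y = 2M - X
  = (2·(-7) - (-4), 2·16 - 15, 2·(-1.5) - 13)
  = (-14 + 4, 32 - 15, -3 - 13)
  = (-10, 17, -16)

(-10, 17, -16)


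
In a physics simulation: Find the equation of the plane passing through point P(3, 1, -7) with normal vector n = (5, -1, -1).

The plane through P with normal n = (a, b, c) satisfies n·(r - P) = 0,
i.e. ax + by + cz = a·x₀ + b·y₀ + c·z₀.
d = 5·3 + (-1)·1 + (-1)·(-7)
  = 15 - 1 + 7
  = 21
Equation: 5x - y - z = 21

5x - y - z = 21


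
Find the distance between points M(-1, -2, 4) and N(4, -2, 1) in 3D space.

d = √[(x₂-x₁)² + (y₂-y₁)² + (z₂-z₁)²]
  = √[5² + 0² + (-3)²]
  = √[25 + 0 + 9]
  = √34
  ≈ 5.831

5.831


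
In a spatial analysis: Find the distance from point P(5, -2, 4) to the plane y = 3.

distance = |a·x₀ + b·y₀ + c·z₀ - d| / √(a² + b² + c²)
  = |0·5 + 1·(-2) + 0·4 - 3| / √(0² + 1² + 0²)
  = |0 - 2 + 0 - 3| / √(0 + 1 + 0)
  = |-5| / √1
  = 5 / 1
  ≈ 5

5


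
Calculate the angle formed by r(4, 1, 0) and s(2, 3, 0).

r·s = 4·2 + 1·3 + 0·0 = 8 + 3 + 0 = 11
|r| = √(4² + 1² + 0²) = √17 ≈ 4.123
|s| = √(2² + 3² + 0²) = √13 ≈ 3.606
cos θ = (r·s)/(|r||s|) = 11/(4.123·3.606) ≈ 0.7399
θ = arccos(0.7399) ≈ 42.27°

42.27°


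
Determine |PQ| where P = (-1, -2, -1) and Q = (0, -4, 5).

d = √[(x₂-x₁)² + (y₂-y₁)² + (z₂-z₁)²]
  = √[1² + (-2)² + 6²]
  = √[1 + 4 + 36]
  = √41
  ≈ 6.403

6.403


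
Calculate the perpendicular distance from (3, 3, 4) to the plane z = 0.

distance = |a·x₀ + b·y₀ + c·z₀ - d| / √(a² + b² + c²)
  = |0·3 + 0·3 + 1·4 - 0| / √(0² + 0² + 1²)
  = |0 + 0 + 4 + 0| / √(0 + 0 + 1)
  = |4| / √1
  = 4 / 1
  ≈ 4

4


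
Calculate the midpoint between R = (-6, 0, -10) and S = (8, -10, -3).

M = ((x₁+x₂)/2, (y₁+y₂)/2, (z₁+z₂)/2)
  = ((-6 + 8)/2, (0 - 10)/2, (-10 - 3)/2)
  = (2/2, -10/2, -13/2)
  = (1, -5, -6.5)

(1, -5, -6.5)


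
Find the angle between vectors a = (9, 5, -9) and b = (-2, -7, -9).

a·b = 9·(-2) + 5·(-7) + (-9)·(-9) = -18 - 35 + 81 = 28
|a| = √(9² + 5² + (-9)²) = √187 ≈ 13.67
|b| = √((-2)² + (-7)² + (-9)²) = √134 ≈ 11.58
cos θ = (a·b)/(|a||b|) = 28/(13.67·11.58) ≈ 0.1769
θ = arccos(0.1769) ≈ 79.81°

79.81°


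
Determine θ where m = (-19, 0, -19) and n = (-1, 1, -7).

m·n = (-19)·(-1) + 0·1 + (-19)·(-7) = 19 + 0 + 133 = 152
|m| = √((-19)² + 0² + (-19)²) = √722 ≈ 26.87
|n| = √((-1)² + 1² + (-7)²) = √51 ≈ 7.141
cos θ = (m·n)/(|m||n|) = 152/(26.87·7.141) ≈ 0.7921
θ = arccos(0.7921) ≈ 37.62°

37.62°


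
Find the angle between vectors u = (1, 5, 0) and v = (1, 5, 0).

u·v = 1·1 + 5·5 + 0·0 = 1 + 25 + 0 = 26
|u| = √(1² + 5² + 0²) = √26 ≈ 5.099
|v| = √(1² + 5² + 0²) = √26 ≈ 5.099
cos θ = (u·v)/(|u||v|) = 26/(5.099·5.099) ≈ 1
θ = arccos(1) ≈ 0°

0°


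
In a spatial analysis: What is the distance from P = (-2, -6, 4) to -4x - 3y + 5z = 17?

distance = |a·x₀ + b·y₀ + c·z₀ - d| / √(a² + b² + c²)
  = |(-4)·(-2) + (-3)·(-6) + 5·4 - 17| / √((-4)² + (-3)² + 5²)
  = |8 + 18 + 20 - 17| / √(16 + 9 + 25)
  = |29| / √50
  = 29 / 7.071
  ≈ 4.101

4.101


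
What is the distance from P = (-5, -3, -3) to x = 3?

distance = |a·x₀ + b·y₀ + c·z₀ - d| / √(a² + b² + c²)
  = |1·(-5) + 0·(-3) + 0·(-3) - 3| / √(1² + 0² + 0²)
  = |-5 + 0 + 0 - 3| / √(1 + 0 + 0)
  = |-8| / √1
  = 8 / 1
  ≈ 8

8


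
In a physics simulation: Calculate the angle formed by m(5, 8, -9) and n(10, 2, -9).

m·n = 5·10 + 8·2 + (-9)·(-9) = 50 + 16 + 81 = 147
|m| = √(5² + 8² + (-9)²) = √170 ≈ 13.04
|n| = √(10² + 2² + (-9)²) = √185 ≈ 13.6
cos θ = (m·n)/(|m||n|) = 147/(13.04·13.6) ≈ 0.8289
θ = arccos(0.8289) ≈ 34.01°

34.01°


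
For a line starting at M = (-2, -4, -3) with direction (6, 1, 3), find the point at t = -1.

P(t) = M + t·d
  = (-2 + 6·(-1), -4 + 1·(-1), -3 + 3·(-1))
  = (-2 - 6, -4 - 1, -3 - 3)
  = (-8, -5, -6)

(-8, -5, -6)


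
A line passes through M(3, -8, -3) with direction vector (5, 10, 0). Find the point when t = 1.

P(t) = M + t·d
  = (3 + 5·1, -8 + 10·1, -3 + 0·1)
  = (3 + 5, -8 + 10, -3 + 0)
  = (8, 2, -3)

(8, 2, -3)


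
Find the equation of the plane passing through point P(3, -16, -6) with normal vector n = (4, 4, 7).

The plane through P with normal n = (a, b, c) satisfies n·(r - P) = 0,
i.e. ax + by + cz = a·x₀ + b·y₀ + c·z₀.
d = 4·3 + 4·(-16) + 7·(-6)
  = 12 - 64 - 42
  = -94
Equation: 4x + 4y + 7z = -94

4x + 4y + 7z = -94


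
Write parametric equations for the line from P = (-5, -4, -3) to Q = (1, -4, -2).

Direction vector d = Q - P = (1 + 5, -4 + 4, -2 + 3) = (6, 0, 1)
Parametric form r = P + t·d:
x = -5 + 6t, y = -4, z = -3 + t

x = -5 + 6t, y = -4, z = -3 + t


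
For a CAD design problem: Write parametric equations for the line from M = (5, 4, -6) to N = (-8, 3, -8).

Direction vector d = N - M = (-8 - 5, 3 - 4, -8 + 6) = (-13, -1, -2)
Parametric form r = M + t·d:
x = 5 - 13t, y = 4 - t, z = -6 - 2t

x = 5 - 13t, y = 4 - t, z = -6 - 2t


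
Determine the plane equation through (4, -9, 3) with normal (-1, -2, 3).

The plane through P with normal n = (a, b, c) satisfies n·(r - P) = 0,
i.e. ax + by + cz = a·x₀ + b·y₀ + c·z₀.
d = (-1)·4 + (-2)·(-9) + 3·3
  = -4 + 18 + 9
  = 23
Equation: -x - 2y + 3z = 23

-x - 2y + 3z = 23


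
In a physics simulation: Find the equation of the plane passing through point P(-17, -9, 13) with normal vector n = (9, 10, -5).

The plane through P with normal n = (a, b, c) satisfies n·(r - P) = 0,
i.e. ax + by + cz = a·x₀ + b·y₀ + c·z₀.
d = 9·(-17) + 10·(-9) + (-5)·13
  = -153 - 90 - 65
  = -308
Equation: 9x + 10y - 5z = -308

9x + 10y - 5z = -308


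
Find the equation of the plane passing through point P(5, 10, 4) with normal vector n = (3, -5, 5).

The plane through P with normal n = (a, b, c) satisfies n·(r - P) = 0,
i.e. ax + by + cz = a·x₀ + b·y₀ + c·z₀.
d = 3·5 + (-5)·10 + 5·4
  = 15 - 50 + 20
  = -15
Equation: 3x - 5y + 5z = -15

3x - 5y + 5z = -15


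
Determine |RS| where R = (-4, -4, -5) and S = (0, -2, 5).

d = √[(x₂-x₁)² + (y₂-y₁)² + (z₂-z₁)²]
  = √[4² + 2² + 10²]
  = √[16 + 4 + 100]
  = √120
  ≈ 10.95

10.95


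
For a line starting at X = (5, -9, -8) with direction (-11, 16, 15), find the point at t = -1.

P(t) = X + t·d
  = (5 + (-11)·(-1), -9 + 16·(-1), -8 + 15·(-1))
  = (5 + 11, -9 - 16, -8 - 15)
  = (16, -25, -23)

(16, -25, -23)


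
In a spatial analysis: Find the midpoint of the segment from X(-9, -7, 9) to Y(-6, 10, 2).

M = ((x₁+x₂)/2, (y₁+y₂)/2, (z₁+z₂)/2)
  = ((-9 - 6)/2, (-7 + 10)/2, (9 + 2)/2)
  = (-15/2, 3/2, 11/2)
  = (-7.5, 1.5, 5.5)

(-7.5, 1.5, 5.5)


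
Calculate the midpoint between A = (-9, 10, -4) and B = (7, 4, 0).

M = ((x₁+x₂)/2, (y₁+y₂)/2, (z₁+z₂)/2)
  = ((-9 + 7)/2, (10 + 4)/2, (-4 + 0)/2)
  = (-2/2, 14/2, -4/2)
  = (-1, 7, -2)

(-1, 7, -2)


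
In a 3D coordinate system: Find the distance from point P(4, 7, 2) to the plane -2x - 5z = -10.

distance = |a·x₀ + b·y₀ + c·z₀ - d| / √(a² + b² + c²)
  = |(-2)·4 + 0·7 + (-5)·2 - (-10)| / √((-2)² + 0² + (-5)²)
  = |-8 + 0 - 10 + 10| / √(4 + 0 + 25)
  = |-8| / √29
  = 8 / 5.385
  ≈ 1.486

1.486


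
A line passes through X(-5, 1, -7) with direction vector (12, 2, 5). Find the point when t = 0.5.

P(t) = X + t·d
  = (-5 + 12·0.5, 1 + 2·0.5, -7 + 5·0.5)
  = (-5 + 6, 1 + 1, -7 + 2.5)
  = (1, 2, -4.5)

(1, 2, -4.5)


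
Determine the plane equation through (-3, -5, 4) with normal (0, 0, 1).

The plane through P with normal n = (a, b, c) satisfies n·(r - P) = 0,
i.e. ax + by + cz = a·x₀ + b·y₀ + c·z₀.
d = 0·(-3) + 0·(-5) + 1·4
  = 0 + 0 + 4
  = 4
Equation: z = 4

z = 4


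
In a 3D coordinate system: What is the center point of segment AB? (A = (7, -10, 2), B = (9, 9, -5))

M = ((x₁+x₂)/2, (y₁+y₂)/2, (z₁+z₂)/2)
  = ((7 + 9)/2, (-10 + 9)/2, (2 - 5)/2)
  = (16/2, -1/2, -3/2)
  = (8, -0.5, -1.5)

(8, -0.5, -1.5)
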